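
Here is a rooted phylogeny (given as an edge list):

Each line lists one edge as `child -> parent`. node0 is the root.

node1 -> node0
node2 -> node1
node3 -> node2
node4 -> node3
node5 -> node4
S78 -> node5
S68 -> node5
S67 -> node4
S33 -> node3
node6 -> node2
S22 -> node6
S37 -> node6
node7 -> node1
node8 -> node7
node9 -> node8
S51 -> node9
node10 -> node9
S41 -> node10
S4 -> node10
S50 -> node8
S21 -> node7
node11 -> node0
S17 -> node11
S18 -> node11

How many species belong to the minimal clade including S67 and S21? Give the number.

11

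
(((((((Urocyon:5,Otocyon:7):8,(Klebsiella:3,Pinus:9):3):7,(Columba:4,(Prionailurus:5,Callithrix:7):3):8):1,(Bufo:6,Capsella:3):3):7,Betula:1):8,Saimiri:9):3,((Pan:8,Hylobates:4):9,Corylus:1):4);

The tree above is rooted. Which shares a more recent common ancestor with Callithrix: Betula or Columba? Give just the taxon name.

Columba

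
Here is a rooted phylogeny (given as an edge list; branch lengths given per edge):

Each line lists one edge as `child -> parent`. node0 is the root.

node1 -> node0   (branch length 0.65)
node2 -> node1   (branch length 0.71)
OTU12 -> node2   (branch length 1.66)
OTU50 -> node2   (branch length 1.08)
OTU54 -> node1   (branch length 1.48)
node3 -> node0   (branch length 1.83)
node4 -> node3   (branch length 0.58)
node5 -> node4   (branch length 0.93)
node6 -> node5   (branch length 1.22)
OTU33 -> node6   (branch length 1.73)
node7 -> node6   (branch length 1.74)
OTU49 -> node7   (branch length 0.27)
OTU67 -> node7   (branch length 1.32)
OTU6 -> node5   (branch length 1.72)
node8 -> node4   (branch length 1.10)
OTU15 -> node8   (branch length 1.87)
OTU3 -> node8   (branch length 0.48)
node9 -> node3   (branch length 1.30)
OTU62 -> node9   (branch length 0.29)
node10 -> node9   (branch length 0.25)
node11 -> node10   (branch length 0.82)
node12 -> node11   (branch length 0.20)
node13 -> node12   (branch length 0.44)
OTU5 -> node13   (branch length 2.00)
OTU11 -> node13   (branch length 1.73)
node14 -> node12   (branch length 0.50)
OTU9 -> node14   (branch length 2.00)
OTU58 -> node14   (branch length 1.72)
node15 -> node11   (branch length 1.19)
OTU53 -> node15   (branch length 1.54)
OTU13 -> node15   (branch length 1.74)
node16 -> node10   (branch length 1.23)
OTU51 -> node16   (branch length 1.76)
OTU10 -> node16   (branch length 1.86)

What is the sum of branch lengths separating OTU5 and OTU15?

8.56

The path runs OTU5 → … → MRCA → … → OTU15; the MRCA is the node subtending ((((OTU33,(OTU49,OTU67)),OTU6),(OTU15,OTU3)),(OTU62,((((OTU5,OTU11),(OTU9,OTU58)),(OTU53,OTU13)),(OTU51,OTU10)))).
Branch lengths along that path: 2.00 + 0.44 + 0.20 + 0.82 + 0.25 + 1.30 + 0.58 + 1.10 + 1.87 = 8.56.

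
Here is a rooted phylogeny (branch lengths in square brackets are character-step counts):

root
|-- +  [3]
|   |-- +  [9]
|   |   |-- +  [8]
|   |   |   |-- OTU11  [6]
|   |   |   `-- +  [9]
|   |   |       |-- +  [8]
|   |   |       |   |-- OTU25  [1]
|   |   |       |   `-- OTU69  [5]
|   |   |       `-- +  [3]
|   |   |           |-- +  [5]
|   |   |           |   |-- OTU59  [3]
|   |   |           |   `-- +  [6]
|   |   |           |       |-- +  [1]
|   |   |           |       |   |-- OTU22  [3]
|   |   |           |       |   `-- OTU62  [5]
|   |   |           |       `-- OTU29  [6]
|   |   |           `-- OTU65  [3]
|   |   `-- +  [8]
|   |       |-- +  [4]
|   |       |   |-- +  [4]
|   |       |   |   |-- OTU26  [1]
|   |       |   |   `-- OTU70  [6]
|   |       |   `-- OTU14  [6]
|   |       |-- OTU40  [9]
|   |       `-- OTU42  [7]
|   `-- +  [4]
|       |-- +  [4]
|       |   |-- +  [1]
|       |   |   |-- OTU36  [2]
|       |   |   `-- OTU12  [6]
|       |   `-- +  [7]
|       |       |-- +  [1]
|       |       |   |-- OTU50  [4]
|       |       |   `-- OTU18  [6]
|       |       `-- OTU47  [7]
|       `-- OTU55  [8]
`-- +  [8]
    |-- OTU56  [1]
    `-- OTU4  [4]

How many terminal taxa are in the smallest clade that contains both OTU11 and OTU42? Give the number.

13

The MRCA of OTU11 and OTU42 is the node subtending ((OTU11,((OTU25,OTU69),((OTU59,((OTU22,OTU62),OTU29)),OTU65))),(((OTU26,OTU70),OTU14),OTU40,OTU42)).
That clade contains 13 terminal taxa: OTU11, OTU14, OTU22, OTU25, OTU26, OTU29, OTU40, OTU42, OTU59, OTU62, OTU65, OTU69, OTU70.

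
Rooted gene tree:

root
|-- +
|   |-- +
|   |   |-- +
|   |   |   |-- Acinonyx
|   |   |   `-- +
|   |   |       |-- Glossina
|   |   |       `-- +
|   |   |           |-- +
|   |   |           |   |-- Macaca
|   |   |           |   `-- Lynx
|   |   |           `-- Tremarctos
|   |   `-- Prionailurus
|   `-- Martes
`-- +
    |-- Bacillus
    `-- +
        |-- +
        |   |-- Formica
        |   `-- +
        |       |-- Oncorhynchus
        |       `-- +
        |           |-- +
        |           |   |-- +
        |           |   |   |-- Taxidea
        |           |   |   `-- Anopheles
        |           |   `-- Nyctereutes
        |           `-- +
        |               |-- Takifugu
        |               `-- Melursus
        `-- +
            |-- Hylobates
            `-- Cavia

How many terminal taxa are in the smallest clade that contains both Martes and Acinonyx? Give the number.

7

The MRCA of Martes and Acinonyx is the node subtending (((Acinonyx,(Glossina,((Macaca,Lynx),Tremarctos))),Prionailurus),Martes).
That clade contains 7 terminal taxa: Acinonyx, Glossina, Lynx, Macaca, Martes, Prionailurus, Tremarctos.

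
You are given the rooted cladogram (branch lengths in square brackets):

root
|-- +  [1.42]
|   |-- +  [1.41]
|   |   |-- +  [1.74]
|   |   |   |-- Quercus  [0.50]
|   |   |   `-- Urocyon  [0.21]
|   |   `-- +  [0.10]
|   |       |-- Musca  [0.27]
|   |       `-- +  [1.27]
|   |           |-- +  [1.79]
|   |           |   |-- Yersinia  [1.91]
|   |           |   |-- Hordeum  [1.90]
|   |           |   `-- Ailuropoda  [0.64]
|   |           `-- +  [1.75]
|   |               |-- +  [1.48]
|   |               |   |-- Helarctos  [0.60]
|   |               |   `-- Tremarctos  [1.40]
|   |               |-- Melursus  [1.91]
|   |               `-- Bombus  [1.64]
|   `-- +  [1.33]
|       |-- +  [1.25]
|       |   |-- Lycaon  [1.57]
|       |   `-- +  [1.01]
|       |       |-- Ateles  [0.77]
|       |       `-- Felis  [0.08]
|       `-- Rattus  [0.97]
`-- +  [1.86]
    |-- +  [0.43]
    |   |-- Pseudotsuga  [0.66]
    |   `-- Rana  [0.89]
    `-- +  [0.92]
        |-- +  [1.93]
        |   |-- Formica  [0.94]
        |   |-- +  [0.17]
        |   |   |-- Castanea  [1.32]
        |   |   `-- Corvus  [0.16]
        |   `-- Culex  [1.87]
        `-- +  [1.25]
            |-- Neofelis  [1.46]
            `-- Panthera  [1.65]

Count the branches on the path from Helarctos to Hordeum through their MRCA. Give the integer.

5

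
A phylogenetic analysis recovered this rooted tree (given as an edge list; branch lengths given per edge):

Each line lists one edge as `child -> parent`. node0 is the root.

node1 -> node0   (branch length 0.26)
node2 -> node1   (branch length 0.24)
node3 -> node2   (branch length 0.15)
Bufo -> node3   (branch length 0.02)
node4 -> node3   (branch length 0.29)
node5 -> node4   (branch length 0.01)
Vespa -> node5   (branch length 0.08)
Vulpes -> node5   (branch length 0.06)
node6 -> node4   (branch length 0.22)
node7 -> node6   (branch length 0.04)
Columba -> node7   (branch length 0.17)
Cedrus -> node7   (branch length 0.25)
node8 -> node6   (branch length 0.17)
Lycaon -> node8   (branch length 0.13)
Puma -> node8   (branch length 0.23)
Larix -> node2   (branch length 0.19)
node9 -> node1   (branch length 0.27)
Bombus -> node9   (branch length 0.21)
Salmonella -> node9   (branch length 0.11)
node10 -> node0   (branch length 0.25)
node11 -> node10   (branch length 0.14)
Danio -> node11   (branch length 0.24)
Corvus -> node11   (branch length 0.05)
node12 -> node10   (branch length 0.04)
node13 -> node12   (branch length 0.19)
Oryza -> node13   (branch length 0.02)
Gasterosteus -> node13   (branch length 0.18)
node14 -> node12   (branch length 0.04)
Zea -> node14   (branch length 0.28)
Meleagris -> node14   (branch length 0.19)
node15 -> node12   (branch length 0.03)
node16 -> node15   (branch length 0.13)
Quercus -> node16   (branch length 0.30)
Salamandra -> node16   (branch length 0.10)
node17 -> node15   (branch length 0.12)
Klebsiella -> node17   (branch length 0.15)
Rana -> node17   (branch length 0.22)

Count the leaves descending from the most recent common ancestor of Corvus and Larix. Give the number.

The MRCA of Corvus and Larix is the root, so the clade is the entire tree.
That clade contains 20 terminal taxa: Bombus, Bufo, Cedrus, Columba, Corvus, Danio, Gasterosteus, Klebsiella, Larix, Lycaon, Meleagris, Oryza, Puma, Quercus, Rana, Salamandra, Salmonella, Vespa, Vulpes, Zea.

20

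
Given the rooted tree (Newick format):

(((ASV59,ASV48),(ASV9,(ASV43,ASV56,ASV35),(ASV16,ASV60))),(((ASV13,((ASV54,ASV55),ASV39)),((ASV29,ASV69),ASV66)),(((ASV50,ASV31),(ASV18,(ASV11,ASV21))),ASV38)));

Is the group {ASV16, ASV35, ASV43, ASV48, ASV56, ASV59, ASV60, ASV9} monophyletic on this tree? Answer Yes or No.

The most recent common ancestor of these taxa subtends ((ASV59,ASV48),(ASV9,(ASV43,ASV56,ASV35),(ASV16,ASV60))).
That clade has exactly 8 tips — every listed taxon and nothing else — so the group is monophyletic.

Yes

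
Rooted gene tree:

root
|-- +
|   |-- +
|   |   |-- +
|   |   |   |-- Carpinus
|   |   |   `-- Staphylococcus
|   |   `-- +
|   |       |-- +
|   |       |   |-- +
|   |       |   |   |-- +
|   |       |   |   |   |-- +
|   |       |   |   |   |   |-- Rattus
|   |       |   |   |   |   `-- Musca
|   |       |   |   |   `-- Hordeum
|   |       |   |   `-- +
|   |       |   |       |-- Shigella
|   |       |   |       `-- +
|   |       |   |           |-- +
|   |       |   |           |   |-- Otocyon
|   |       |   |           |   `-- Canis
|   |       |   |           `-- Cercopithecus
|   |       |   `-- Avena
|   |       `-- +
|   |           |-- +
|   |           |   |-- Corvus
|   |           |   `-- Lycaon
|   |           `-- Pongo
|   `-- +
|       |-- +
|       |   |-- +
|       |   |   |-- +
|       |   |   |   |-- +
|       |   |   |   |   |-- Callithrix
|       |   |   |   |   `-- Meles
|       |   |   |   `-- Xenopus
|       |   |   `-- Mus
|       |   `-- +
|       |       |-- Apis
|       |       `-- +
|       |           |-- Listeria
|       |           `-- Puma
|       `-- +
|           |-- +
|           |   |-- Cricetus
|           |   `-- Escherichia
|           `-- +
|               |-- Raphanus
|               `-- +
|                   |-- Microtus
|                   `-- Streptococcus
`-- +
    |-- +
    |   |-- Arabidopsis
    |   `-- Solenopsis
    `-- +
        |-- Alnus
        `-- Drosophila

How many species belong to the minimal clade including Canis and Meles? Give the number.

The MRCA of Canis and Meles is the node subtending (((Carpinus,Staphylococcus),(((((Rattus,Musca),Hordeum),(Shigella,((Otocyon,Canis),Cercopithecus))),Avena),((Corvus,Lycaon),Pongo))),(((((Callithrix,Meles),Xenopus),Mus),(Apis,(Listeria,Puma))),((Cricetus,Escherichia),(Raphanus,(Microtus,Streptococcus))))).
That clade contains 25 terminal taxa: Apis, Avena, Callithrix, Canis, Carpinus, Cercopithecus, Corvus, Cricetus, Escherichia, Hordeum, Listeria, Lycaon, Meles, Microtus, Mus, Musca, Otocyon, Pongo, Puma, Raphanus, Rattus, Shigella, Staphylococcus, Streptococcus, Xenopus.

25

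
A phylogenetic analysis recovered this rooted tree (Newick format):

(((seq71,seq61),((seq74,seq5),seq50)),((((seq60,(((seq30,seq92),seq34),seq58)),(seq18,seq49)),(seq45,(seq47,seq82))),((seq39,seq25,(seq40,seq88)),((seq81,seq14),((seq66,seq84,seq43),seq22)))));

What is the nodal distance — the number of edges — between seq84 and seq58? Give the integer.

The MRCA of seq84 and seq58 is the node subtending ((((seq60,(((seq30,seq92),seq34),seq58)),(seq18,seq49)),(seq45,(seq47,seq82))),((seq39,seq25,(seq40,seq88)),((seq81,seq14),((seq66,seq84,seq43),seq22)))).
From seq84 up to that node: 5 branches. From seq58 up to the same node: 5 branches. Total: 5 + 5 = 10.

10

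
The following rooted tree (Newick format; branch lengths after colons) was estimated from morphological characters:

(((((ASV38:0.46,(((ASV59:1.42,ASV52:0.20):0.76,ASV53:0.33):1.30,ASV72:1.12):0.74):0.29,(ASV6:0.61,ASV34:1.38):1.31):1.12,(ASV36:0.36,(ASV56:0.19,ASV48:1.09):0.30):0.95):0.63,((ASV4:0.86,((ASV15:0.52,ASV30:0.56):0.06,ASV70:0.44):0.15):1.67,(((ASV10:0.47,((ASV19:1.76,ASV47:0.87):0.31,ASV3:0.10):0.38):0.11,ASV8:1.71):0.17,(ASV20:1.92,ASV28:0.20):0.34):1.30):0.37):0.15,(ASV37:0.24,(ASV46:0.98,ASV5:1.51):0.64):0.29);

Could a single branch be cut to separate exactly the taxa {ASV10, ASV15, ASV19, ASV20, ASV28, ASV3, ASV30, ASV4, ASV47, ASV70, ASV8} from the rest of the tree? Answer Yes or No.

Yes

The most recent common ancestor of these taxa subtends ((ASV4,((ASV15,ASV30),ASV70)),(((ASV10,((ASV19,ASV47),ASV3)),ASV8),(ASV20,ASV28))).
That clade has exactly 11 tips — every listed taxon and nothing else — so the group is monophyletic.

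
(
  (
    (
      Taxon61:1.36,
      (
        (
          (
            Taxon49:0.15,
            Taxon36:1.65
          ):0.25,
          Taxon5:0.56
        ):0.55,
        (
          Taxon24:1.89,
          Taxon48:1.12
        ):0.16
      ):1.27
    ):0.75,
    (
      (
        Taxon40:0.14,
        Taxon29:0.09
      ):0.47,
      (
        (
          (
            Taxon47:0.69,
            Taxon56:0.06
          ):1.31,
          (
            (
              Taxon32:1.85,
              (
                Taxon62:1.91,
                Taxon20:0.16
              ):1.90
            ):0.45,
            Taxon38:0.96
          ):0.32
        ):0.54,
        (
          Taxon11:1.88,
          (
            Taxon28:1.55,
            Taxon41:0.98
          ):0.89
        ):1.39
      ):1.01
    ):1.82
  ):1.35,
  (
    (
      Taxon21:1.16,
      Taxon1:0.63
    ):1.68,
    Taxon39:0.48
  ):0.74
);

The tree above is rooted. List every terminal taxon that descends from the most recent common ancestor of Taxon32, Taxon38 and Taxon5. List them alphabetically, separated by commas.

Taxon11, Taxon20, Taxon24, Taxon28, Taxon29, Taxon32, Taxon36, Taxon38, Taxon40, Taxon41, Taxon47, Taxon48, Taxon49, Taxon5, Taxon56, Taxon61, Taxon62

Tracing Taxon32: it sits inside (Taxon32,(Taxon62,Taxon20)).
Tracing Taxon38: it sits inside ((Taxon32,(Taxon62,Taxon20)),Taxon38).
Tracing Taxon5: it sits inside ((Taxon49,Taxon36),Taxon5).
The smallest clade enclosing all 3 is ((Taxon61,(((Taxon49,Taxon36),Taxon5),(Taxon24,Taxon48))),((Taxon40,Taxon29),(((Taxon47,Taxon56),((Taxon32,(Taxon62,Taxon20)),Taxon38)),(Taxon11,(Taxon28,Taxon41))))); the answer is its 17 terminal taxa in alphabetical order.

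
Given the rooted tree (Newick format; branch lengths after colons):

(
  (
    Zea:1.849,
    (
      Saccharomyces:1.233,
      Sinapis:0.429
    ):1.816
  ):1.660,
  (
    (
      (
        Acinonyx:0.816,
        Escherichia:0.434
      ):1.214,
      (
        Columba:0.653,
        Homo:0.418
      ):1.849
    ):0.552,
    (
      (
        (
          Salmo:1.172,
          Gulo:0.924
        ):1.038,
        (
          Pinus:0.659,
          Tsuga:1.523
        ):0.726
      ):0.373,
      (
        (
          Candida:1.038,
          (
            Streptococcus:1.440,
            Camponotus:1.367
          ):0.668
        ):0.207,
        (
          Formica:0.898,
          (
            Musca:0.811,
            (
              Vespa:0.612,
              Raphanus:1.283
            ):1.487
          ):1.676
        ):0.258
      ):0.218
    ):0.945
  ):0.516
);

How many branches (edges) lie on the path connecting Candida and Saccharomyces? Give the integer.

The MRCA of Candida and Saccharomyces is the root of the tree.
From Candida up to that node: 5 branches. From Saccharomyces up to the same node: 3 branches. Total: 5 + 3 = 8.

8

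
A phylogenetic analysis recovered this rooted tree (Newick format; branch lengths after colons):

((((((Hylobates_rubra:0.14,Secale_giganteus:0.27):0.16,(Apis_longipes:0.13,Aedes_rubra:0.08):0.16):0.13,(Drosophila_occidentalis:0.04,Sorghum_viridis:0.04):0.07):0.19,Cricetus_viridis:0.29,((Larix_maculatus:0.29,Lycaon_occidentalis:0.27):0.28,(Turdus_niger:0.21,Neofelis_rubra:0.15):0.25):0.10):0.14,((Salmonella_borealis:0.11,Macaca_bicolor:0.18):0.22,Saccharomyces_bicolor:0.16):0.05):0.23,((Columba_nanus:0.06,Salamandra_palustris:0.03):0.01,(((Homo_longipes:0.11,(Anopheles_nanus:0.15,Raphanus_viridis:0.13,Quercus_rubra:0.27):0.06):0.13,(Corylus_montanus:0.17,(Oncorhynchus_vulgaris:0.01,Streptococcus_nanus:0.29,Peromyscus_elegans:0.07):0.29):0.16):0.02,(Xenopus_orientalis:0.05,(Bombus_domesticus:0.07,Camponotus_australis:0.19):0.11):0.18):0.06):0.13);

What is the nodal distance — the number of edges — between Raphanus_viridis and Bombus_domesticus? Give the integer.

7

The MRCA of Raphanus_viridis and Bombus_domesticus is the node subtending (((Homo_longipes,(Anopheles_nanus,Raphanus_viridis,Quercus_rubra)),(Corylus_montanus,(Oncorhynchus_vulgaris,Streptococcus_nanus,Peromyscus_elegans))),(Xenopus_orientalis,(Bombus_domesticus,Camponotus_australis))).
From Raphanus_viridis up to that node: 4 branches. From Bombus_domesticus up to the same node: 3 branches. Total: 4 + 3 = 7.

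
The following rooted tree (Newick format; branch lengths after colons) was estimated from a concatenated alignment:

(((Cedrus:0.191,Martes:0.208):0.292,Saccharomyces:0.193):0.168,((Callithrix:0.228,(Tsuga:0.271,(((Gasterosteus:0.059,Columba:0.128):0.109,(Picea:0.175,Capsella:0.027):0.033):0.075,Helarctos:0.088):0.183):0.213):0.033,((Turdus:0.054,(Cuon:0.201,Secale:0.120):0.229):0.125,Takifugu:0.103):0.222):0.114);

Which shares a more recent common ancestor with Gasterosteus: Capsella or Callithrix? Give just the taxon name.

Capsella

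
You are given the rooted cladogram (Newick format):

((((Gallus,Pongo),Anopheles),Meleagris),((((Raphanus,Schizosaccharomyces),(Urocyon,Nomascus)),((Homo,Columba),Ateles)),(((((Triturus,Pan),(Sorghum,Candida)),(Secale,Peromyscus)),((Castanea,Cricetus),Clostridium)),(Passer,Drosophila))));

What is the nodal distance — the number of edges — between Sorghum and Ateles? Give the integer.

9

The MRCA of Sorghum and Ateles is the node subtending ((((Raphanus,Schizosaccharomyces),(Urocyon,Nomascus)),((Homo,Columba),Ateles)),(((((Triturus,Pan),(Sorghum,Candida)),(Secale,Peromyscus)),((Castanea,Cricetus),Clostridium)),(Passer,Drosophila))).
From Sorghum up to that node: 6 branches. From Ateles up to the same node: 3 branches. Total: 6 + 3 = 9.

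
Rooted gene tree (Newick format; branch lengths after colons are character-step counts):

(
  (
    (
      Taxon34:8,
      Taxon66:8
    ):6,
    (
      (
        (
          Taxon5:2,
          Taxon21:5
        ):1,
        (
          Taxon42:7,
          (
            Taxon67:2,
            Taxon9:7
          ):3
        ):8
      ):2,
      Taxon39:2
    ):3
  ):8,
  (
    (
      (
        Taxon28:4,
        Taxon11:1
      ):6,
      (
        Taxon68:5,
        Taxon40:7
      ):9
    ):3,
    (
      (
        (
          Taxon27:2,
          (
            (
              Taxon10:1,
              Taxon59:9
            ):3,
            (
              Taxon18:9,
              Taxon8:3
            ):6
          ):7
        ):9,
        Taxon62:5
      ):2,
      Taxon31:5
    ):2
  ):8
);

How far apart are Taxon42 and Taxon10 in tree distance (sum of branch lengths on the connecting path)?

60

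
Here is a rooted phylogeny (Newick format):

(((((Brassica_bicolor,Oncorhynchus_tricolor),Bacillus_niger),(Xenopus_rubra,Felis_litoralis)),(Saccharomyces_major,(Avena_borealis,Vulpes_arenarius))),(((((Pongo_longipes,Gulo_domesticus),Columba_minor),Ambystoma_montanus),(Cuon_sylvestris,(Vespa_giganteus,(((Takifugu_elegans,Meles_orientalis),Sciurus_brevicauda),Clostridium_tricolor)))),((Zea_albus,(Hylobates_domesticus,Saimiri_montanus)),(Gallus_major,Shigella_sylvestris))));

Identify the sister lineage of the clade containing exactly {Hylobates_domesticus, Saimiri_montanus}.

The clade containing exactly {Hylobates_domesticus, Saimiri_montanus} attaches to the tree at the node subtending (Zea_albus,(Hylobates_domesticus,Saimiri_montanus)).
The other lineage descending from that same node — the sister group — is the single tip Zea_albus.

Zea_albus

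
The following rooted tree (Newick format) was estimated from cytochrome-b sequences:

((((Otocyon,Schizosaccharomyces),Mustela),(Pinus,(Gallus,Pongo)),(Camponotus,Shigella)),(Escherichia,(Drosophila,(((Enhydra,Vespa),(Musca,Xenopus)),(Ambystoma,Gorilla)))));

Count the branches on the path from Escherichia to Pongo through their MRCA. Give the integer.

6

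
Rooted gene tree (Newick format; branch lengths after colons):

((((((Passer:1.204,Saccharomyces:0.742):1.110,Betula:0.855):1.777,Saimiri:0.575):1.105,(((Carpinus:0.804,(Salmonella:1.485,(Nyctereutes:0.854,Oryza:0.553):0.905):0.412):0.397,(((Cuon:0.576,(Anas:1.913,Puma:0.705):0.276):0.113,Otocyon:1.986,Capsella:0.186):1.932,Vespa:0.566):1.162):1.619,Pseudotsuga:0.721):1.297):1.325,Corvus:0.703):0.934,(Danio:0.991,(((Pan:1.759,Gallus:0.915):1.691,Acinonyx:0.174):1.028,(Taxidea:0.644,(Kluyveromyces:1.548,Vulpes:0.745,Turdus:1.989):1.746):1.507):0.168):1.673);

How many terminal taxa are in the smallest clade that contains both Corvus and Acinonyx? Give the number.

24

The MRCA of Corvus and Acinonyx is the root, so the clade is the entire tree.
That clade contains 24 terminal taxa: Acinonyx, Anas, Betula, Capsella, Carpinus, Corvus, Cuon, Danio, Gallus, Kluyveromyces, Nyctereutes, Oryza, Otocyon, Pan, Passer, Pseudotsuga, Puma, Saccharomyces, Saimiri, Salmonella, Taxidea, Turdus, Vespa, Vulpes.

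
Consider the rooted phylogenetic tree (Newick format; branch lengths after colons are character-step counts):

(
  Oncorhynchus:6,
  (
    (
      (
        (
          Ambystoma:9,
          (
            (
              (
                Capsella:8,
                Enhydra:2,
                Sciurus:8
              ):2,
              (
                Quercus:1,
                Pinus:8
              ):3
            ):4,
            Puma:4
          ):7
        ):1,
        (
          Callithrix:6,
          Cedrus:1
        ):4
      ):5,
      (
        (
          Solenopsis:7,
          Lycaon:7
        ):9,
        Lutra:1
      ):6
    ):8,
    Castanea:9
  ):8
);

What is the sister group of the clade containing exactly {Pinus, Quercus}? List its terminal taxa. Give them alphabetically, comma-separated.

Capsella, Enhydra, Sciurus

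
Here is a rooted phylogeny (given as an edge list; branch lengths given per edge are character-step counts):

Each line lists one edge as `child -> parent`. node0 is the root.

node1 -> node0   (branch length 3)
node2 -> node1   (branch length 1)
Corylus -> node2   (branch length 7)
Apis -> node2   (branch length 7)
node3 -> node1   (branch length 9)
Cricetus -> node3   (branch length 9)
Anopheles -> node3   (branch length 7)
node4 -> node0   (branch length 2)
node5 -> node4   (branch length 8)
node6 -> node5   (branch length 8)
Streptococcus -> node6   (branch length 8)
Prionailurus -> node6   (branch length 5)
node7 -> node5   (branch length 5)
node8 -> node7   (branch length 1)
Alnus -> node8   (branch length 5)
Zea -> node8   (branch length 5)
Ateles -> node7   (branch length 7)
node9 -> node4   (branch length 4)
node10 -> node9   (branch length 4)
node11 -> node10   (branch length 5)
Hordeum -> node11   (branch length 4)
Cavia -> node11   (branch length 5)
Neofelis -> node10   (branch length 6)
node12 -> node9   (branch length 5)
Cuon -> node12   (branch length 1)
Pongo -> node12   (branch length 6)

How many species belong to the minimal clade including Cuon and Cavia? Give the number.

The MRCA of Cuon and Cavia is the node subtending (((Hordeum,Cavia),Neofelis),(Cuon,Pongo)).
That clade contains 5 terminal taxa: Cavia, Cuon, Hordeum, Neofelis, Pongo.

5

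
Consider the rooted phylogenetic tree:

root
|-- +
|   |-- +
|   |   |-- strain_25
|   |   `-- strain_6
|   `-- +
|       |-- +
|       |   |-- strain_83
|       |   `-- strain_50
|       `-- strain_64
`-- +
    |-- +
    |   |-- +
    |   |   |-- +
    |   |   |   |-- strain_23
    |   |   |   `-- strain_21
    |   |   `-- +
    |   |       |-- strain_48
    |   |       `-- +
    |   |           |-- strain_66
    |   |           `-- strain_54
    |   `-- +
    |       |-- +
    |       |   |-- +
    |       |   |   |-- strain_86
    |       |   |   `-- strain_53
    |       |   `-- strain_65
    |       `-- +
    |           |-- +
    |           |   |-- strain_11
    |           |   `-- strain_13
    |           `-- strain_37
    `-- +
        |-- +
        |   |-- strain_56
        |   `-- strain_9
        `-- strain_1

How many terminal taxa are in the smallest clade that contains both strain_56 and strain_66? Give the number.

14

The MRCA of strain_56 and strain_66 is the node subtending ((((strain_23,strain_21),(strain_48,(strain_66,strain_54))),(((strain_86,strain_53),strain_65),((strain_11,strain_13),strain_37))),((strain_56,strain_9),strain_1)).
That clade contains 14 terminal taxa: strain_1, strain_11, strain_13, strain_21, strain_23, strain_37, strain_48, strain_53, strain_54, strain_56, strain_65, strain_66, strain_86, strain_9.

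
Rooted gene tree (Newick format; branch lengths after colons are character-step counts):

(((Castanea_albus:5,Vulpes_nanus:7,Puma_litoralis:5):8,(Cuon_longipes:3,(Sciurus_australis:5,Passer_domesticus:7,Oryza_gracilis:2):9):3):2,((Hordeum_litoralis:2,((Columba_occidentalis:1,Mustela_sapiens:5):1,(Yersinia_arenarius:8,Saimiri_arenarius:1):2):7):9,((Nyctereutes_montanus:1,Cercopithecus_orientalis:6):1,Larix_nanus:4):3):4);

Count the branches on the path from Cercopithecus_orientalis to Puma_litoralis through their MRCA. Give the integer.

7

The MRCA of Cercopithecus_orientalis and Puma_litoralis is the root of the tree.
From Cercopithecus_orientalis up to that node: 4 branches. From Puma_litoralis up to the same node: 3 branches. Total: 4 + 3 = 7.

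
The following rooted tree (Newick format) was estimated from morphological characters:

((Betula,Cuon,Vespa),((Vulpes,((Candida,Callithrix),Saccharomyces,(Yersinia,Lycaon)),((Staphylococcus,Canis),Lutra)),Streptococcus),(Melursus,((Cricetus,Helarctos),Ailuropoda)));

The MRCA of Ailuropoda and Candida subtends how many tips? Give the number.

17

The MRCA of Ailuropoda and Candida is the root, so the clade is the entire tree.
That clade contains 17 terminal taxa: Ailuropoda, Betula, Callithrix, Candida, Canis, Cricetus, Cuon, Helarctos, Lutra, Lycaon, Melursus, Saccharomyces, Staphylococcus, Streptococcus, Vespa, Vulpes, Yersinia.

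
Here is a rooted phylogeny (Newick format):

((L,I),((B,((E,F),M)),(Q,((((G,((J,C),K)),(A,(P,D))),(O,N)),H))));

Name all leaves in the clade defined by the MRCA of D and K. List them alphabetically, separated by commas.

Tracing D: it sits inside (P,D).
Tracing K: it sits inside ((J,C),K).
The smallest clade enclosing both is ((G,((J,C),K)),(A,(P,D))); the answer is its 7 terminal taxa in alphabetical order.

A, C, D, G, J, K, P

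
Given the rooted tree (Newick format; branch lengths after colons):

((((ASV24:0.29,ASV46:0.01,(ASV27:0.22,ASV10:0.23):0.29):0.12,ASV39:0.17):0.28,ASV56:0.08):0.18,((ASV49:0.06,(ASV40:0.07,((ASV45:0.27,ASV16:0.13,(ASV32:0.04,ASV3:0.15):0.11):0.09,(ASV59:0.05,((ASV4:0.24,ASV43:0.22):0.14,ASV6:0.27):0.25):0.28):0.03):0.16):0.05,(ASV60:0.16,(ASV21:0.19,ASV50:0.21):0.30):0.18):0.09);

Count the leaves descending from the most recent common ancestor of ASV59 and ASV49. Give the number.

The MRCA of ASV59 and ASV49 is the node subtending (ASV49,(ASV40,((ASV45,ASV16,(ASV32,ASV3)),(ASV59,((ASV4,ASV43),ASV6))))).
That clade contains 10 terminal taxa: ASV16, ASV3, ASV32, ASV4, ASV40, ASV43, ASV45, ASV49, ASV59, ASV6.

10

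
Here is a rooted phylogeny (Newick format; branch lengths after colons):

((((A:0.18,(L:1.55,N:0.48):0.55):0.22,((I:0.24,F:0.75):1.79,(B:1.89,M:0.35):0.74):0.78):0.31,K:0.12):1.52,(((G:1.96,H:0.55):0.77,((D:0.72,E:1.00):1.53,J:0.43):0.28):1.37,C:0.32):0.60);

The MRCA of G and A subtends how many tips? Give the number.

14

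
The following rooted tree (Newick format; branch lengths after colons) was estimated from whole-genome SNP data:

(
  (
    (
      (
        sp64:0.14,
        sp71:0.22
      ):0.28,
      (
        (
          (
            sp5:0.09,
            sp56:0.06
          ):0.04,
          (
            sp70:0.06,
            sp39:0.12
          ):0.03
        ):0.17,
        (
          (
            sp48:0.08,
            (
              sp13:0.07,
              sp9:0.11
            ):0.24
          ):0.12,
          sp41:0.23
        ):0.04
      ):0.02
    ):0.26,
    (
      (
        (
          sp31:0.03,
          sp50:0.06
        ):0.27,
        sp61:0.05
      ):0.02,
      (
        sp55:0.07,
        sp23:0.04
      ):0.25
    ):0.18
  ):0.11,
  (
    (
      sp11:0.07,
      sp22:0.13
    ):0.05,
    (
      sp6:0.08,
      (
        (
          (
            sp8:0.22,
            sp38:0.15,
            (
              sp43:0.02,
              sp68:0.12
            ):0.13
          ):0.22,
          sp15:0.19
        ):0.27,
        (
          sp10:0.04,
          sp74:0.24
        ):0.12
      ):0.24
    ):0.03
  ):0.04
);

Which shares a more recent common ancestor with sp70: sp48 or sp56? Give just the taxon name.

sp56

The MRCA of sp70 and sp56 subtends ((sp5,sp56),(sp70,sp39)) (4 taxa).
The MRCA of sp70 and sp48 subtends (((sp5,sp56),(sp70,sp39)),((sp48,(sp13,sp9)),sp41)) (8 taxa).
The first is nested inside the second, so sp70 shares a more recent common ancestor with sp56.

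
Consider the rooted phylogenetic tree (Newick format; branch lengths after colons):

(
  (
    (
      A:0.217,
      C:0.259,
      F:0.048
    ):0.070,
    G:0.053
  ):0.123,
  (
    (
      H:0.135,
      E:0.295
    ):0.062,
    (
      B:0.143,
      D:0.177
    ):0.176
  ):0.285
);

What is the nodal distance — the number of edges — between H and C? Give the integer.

6

The MRCA of H and C is the root of the tree.
From H up to that node: 3 branches. From C up to the same node: 3 branches. Total: 3 + 3 = 6.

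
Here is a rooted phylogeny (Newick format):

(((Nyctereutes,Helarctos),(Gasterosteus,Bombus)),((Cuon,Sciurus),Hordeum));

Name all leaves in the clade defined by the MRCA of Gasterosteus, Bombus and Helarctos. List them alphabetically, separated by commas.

Tracing Gasterosteus: it sits inside (Gasterosteus,Bombus).
Tracing Bombus: it sits inside (Gasterosteus,Bombus).
Tracing Helarctos: it sits inside (Nyctereutes,Helarctos).
The smallest clade enclosing all 3 is ((Nyctereutes,Helarctos),(Gasterosteus,Bombus)); the answer is its 4 terminal taxa in alphabetical order.

Bombus, Gasterosteus, Helarctos, Nyctereutes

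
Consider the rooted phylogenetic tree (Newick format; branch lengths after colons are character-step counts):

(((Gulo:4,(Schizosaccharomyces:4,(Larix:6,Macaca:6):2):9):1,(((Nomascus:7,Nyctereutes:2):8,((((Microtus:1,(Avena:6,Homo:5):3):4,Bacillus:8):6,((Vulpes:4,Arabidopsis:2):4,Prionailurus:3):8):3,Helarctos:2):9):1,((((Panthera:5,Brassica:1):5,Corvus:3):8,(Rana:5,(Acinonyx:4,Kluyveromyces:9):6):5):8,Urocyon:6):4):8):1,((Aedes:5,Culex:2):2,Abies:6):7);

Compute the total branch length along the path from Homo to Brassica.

The path runs Homo → … → MRCA → … → Brassica; the MRCA is the node subtending (((Nomascus,Nyctereutes),((((Microtus,(Avena,Homo)),Bacillus),((Vulpes,Arabidopsis),Prionailurus)),Helarctos)),((((Panthera,Brassica),Corvus),(Rana,(Acinonyx,Kluyveromyces))),Urocyon)).
Branch lengths along that path: 5 + 3 + 4 + 6 + 3 + 9 + 1 + 4 + 8 + 8 + 5 + 1 = 57.

57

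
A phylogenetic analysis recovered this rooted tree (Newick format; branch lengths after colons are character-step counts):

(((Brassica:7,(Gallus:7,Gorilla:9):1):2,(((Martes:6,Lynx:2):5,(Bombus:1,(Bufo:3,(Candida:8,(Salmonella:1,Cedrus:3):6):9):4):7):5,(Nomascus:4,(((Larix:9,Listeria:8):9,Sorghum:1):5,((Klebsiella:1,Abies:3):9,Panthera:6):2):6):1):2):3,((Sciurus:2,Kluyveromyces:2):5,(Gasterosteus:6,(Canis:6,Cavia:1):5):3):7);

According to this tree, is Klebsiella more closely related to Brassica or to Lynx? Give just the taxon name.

The MRCA of Klebsiella and Lynx subtends (((Martes,Lynx),(Bombus,(Bufo,(Candida,(Salmonella,Cedrus))))),(Nomascus,(((Larix,Listeria),Sorghum),((Klebsiella,Abies),Panthera)))) (14 taxa).
The MRCA of Klebsiella and Brassica subtends ((Brassica,(Gallus,Gorilla)),(((Martes,Lynx),(Bombus,(Bufo,(Candida,(Salmonella,Cedrus))))),(Nomascus,(((Larix,Listeria),Sorghum),((Klebsiella,Abies),Panthera))))) (17 taxa).
The first is nested inside the second, so Klebsiella shares a more recent common ancestor with Lynx.

Lynx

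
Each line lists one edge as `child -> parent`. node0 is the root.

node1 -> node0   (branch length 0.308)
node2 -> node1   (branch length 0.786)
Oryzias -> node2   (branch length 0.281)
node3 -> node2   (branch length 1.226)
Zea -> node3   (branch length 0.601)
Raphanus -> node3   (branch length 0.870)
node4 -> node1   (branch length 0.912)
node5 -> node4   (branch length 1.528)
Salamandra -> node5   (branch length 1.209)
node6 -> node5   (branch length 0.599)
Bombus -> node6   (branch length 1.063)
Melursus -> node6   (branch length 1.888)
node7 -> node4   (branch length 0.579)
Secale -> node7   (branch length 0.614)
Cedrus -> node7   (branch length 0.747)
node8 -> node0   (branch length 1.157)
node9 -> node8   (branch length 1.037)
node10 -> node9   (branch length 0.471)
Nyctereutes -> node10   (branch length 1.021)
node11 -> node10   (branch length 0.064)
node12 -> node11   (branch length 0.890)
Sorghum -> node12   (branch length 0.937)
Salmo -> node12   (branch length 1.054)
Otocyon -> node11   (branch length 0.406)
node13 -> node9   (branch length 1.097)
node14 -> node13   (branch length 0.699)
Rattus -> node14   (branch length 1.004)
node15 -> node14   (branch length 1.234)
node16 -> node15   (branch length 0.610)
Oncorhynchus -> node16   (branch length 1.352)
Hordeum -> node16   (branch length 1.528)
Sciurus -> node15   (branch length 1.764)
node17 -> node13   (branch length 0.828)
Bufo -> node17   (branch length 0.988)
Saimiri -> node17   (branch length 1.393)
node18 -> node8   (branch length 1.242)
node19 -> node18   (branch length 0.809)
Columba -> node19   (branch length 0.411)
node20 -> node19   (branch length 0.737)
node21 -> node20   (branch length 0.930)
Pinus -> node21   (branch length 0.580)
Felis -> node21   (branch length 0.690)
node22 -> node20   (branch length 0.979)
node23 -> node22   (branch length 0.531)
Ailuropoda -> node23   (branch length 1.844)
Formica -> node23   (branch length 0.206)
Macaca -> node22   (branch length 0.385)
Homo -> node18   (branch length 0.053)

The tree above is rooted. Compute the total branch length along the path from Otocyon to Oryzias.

4.510

The path runs Otocyon → … → MRCA → … → Oryzias; the MRCA is the root of the tree.
Branch lengths along that path: 0.406 + 0.064 + 0.471 + 1.037 + 1.157 + 0.308 + 0.786 + 0.281 = 4.510.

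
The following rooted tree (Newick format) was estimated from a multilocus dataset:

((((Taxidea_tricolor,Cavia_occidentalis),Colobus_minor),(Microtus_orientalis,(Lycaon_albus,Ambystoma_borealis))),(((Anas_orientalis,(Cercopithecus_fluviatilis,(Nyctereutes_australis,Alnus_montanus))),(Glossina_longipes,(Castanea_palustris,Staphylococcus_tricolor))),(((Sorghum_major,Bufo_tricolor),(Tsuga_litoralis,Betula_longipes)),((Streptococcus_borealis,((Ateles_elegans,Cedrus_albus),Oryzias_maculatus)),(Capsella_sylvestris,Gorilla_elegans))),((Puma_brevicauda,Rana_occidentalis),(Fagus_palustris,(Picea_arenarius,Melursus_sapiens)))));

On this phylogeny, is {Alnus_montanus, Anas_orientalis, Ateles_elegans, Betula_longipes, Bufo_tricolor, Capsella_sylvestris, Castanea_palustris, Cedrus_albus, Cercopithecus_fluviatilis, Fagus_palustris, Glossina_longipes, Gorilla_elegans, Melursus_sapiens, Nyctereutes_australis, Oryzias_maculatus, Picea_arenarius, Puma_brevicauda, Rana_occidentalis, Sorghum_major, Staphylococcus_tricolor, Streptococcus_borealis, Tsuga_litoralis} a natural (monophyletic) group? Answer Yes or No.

The most recent common ancestor of these taxa subtends (((Anas_orientalis,(Cercopithecus_fluviatilis,(Nyctereutes_australis,Alnus_montanus))),(Glossina_longipes,(Castanea_palustris,Staphylococcus_tricolor))),(((Sorghum_major,Bufo_tricolor),(Tsuga_litoralis,Betula_longipes)),((Streptococcus_borealis,((Ateles_elegans,Cedrus_albus),Oryzias_maculatus)),(Capsella_sylvestris,Gorilla_elegans))),((Puma_brevicauda,Rana_occidentalis),(Fagus_palustris,(Picea_arenarius,Melursus_sapiens)))).
That clade has exactly 22 tips — every listed taxon and nothing else — so the group is monophyletic.

Yes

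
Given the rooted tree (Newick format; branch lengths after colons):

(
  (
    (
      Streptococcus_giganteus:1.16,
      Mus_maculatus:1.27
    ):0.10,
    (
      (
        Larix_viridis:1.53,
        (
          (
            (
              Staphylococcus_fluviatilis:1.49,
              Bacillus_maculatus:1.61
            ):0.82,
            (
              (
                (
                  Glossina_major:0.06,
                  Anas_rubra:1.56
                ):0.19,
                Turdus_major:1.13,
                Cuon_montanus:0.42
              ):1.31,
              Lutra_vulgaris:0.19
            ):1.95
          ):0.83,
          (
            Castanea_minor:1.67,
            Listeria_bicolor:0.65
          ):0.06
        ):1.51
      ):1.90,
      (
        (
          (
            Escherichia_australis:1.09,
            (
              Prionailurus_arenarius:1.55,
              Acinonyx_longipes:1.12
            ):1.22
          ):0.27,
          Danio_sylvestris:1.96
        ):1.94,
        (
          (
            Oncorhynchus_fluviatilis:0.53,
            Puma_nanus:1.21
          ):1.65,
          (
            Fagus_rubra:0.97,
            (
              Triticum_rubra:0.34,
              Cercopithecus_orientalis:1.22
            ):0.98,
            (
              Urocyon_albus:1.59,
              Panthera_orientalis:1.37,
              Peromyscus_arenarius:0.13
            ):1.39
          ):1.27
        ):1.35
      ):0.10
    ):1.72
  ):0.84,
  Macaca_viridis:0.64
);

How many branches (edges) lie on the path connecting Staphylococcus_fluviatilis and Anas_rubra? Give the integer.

6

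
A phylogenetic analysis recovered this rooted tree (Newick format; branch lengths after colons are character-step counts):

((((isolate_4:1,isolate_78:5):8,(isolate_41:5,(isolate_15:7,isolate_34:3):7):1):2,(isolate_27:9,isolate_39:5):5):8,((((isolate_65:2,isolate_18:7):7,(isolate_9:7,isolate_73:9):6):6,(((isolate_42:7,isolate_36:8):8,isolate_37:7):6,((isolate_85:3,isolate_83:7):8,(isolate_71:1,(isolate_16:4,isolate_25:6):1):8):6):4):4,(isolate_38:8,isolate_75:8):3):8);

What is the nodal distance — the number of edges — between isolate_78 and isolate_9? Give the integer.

The MRCA of isolate_78 and isolate_9 is the root of the tree.
From isolate_78 up to that node: 4 branches. From isolate_9 up to the same node: 5 branches. Total: 4 + 5 = 9.

9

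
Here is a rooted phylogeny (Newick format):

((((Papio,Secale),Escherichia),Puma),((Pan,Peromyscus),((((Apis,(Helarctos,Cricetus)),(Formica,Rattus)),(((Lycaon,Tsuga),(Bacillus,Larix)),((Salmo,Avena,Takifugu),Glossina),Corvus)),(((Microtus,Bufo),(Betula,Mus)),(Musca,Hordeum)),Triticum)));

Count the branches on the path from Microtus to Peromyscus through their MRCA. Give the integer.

The MRCA of Microtus and Peromyscus is the node subtending ((Pan,Peromyscus),((((Apis,(Helarctos,Cricetus)),(Formica,Rattus)),(((Lycaon,Tsuga),(Bacillus,Larix)),((Salmo,Avena,Takifugu),Glossina),Corvus)),(((Microtus,Bufo),(Betula,Mus)),(Musca,Hordeum)),Triticum)).
From Microtus up to that node: 5 branches. From Peromyscus up to the same node: 2 branches. Total: 5 + 2 = 7.

7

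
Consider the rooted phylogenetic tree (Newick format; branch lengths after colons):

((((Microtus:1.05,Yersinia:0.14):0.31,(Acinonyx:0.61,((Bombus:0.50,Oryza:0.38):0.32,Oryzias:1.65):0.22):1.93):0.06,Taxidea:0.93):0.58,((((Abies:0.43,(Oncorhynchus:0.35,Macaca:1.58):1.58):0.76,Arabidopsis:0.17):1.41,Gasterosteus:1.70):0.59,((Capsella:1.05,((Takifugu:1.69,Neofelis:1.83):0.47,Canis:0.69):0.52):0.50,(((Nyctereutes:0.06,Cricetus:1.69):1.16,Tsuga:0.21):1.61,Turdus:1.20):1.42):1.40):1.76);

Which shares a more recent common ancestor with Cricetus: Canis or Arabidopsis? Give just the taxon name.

Canis

The MRCA of Cricetus and Canis subtends ((Capsella,((Takifugu,Neofelis),Canis)),(((Nyctereutes,Cricetus),Tsuga),Turdus)) (8 taxa).
The MRCA of Cricetus and Arabidopsis subtends ((((Abies,(Oncorhynchus,Macaca)),Arabidopsis),Gasterosteus),((Capsella,((Takifugu,Neofelis),Canis)),(((Nyctereutes,Cricetus),Tsuga),Turdus))) (13 taxa).
The first is nested inside the second, so Cricetus shares a more recent common ancestor with Canis.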